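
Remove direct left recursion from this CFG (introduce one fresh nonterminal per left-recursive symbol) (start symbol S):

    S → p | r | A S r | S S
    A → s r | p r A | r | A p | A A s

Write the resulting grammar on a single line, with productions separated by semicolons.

S, A are directly left-recursive.
For S: α = {S}, β = {p, r, A S r}. Rewrite as S → β S' and S' → α S' | ε.
For A: α = {p, A s}, β = {s r, p r A, r}. Rewrite as A → β A' and A' → α A' | ε.

S → p S' | r S' | A S r S'; A → s r A' | p r A A' | r A'; S' → S S' | ε; A' → p A' | A s A' | ε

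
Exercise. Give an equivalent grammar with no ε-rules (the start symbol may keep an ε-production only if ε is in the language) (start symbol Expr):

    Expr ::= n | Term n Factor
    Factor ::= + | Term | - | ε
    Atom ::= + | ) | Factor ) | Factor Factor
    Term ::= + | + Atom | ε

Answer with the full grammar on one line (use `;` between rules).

The nullable symbols are {Atom, Factor, Term}.
ε ∉ L(G), so no ε-production is kept.
Add the nullable-subset variants: Expr → Term n Factor gives Term n Factor | Term n | n Factor. Atom → Factor Factor gives Factor Factor | Factor.

Expr ::= n | Term n Factor | Term n | n Factor; Factor ::= + | Term | -; Atom ::= + | ) | Factor ) | Factor Factor | Factor; Term ::= + | + Atom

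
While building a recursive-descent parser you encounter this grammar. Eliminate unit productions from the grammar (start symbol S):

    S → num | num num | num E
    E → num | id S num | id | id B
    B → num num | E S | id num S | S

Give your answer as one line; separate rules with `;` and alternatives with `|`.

S → num | num num | num E; E → num | id S num | id | id B; B → num num | E S | id num S | num | num E

Unit pairs: B ⇒* {S}.
For each unit pair (A, B), copy every non-unit production of B to A, then drop all unit productions.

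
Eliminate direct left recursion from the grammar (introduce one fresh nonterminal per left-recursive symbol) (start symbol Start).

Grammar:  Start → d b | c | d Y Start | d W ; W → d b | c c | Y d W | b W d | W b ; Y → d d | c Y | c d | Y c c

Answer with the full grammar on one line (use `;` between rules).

W, Y are directly left-recursive.
For W: α = {b}, β = {d b, c c, Y d W, b W d}. Rewrite as W → β W1 and W1 → α W1 | ε.
For Y: α = {c c}, β = {d d, c Y, c d}. Rewrite as Y → β Y1 and Y1 → α Y1 | ε.

Start → d b | c | d Y Start | d W; W → d b W1 | c c W1 | Y d W W1 | b W d W1; Y → d d Y1 | c Y Y1 | c d Y1; W1 → b W1 | ε; Y1 → c c Y1 | ε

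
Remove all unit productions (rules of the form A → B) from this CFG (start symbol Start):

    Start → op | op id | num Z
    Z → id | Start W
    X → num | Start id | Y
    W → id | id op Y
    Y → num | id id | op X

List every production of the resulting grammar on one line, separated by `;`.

Start → op | op id | num Z; Z → id | Start W; X → num | Start id | id id | op X; W → id | id op Y; Y → num | id id | op X

Unit pairs: X ⇒* {Y}.
Replace each nonterminal's rules with the union of the non-unit rules of every nonterminal it unit-derives.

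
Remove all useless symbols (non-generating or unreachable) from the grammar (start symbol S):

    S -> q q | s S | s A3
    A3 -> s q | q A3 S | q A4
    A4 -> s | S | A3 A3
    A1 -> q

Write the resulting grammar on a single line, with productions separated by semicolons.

S -> q q | s S | s A3; A3 -> s q | q A3 S | q A4; A4 -> s | S | A3 A3

Generating nonterminals: {A1, A3, A4, S}.
Reachable from S after that: {A3, A4, S}.
Removed useless symbols: {A1} and every production mentioning them.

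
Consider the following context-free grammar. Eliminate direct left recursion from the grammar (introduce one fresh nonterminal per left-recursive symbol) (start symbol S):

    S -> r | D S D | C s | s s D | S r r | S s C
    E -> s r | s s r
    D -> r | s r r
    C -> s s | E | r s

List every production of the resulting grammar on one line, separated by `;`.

S -> r S' | D S D S' | C s S' | s s D S'; E -> s r | s s r; D -> r | s r r; C -> s s | E | r s; S' -> r r S' | s C S' | epsilon

Left recursion appears on S.
For S: α = {r r, s C}, β = {r, D S D, C s, s s D}. Rewrite as S → β S' and S' → α S' | ε.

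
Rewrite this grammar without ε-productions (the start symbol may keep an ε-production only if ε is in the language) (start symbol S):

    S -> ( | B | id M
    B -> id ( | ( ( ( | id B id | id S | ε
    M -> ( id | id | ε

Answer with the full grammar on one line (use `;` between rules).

The nullable symbols are {B, M, S}.
ε ∈ L(G) since S is nullable, so keep S → ε.
Add the nullable-subset variants: S → id M gives id M | id. B → id B id gives id B id | id id. B → id S gives id S | id.

S -> ( | B | id M | id | ε; B -> id ( | ( ( ( | id B id | id id | id S | id; M -> ( id | id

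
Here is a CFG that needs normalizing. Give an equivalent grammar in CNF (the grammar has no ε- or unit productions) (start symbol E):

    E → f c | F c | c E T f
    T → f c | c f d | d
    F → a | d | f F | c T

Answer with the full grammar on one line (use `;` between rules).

Introduce a nonterminal for each terminal appearing in a rule of length ≥ 2: X1 → f, X2 → c, X3 → d.
Binarize each right-hand side of length ≥ 3 by chaining fresh nonterminals (Y1, Y2, …): affected rules were E → X2 E T X1; T → X2 X1 X3.

E → X1 X2 | F X2 | X2 Y1; T → X1 X2 | X2 Y3 | d; F → a | d | X1 F | X2 T; X1 → f; X2 → c; X3 → d; Y1 → E Y2; Y2 → T X1; Y3 → X1 X3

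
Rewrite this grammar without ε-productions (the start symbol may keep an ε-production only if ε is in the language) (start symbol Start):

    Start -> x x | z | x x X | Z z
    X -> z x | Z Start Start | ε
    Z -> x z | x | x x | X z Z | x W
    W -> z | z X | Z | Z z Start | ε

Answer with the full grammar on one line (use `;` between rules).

The nullable symbols are {W, X}.
ε ∉ L(G), so no ε-production is kept.
Expand every rule over subsets of its nullable positions: Z → X z Z gives X z Z | z Z.

Start -> x x | z | x x X | Z z; X -> z x | Z Start Start; Z -> x z | x | x x | X z Z | z Z | x W; W -> z | z X | Z | Z z Start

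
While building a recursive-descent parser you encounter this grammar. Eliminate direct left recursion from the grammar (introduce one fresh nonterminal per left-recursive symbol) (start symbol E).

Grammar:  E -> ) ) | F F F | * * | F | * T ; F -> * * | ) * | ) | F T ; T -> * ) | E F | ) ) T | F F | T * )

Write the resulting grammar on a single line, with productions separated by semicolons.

Directly left-recursive nonterminals: F, T.
For F: α = {T}, β = {* *, ) *, )}. Rewrite as F → β F' and F' → α F' | ε.
For T: α = {* )}, β = {* ), E F, ) ) T, F F}. Rewrite as T → β T' and T' → α T' | ε.

E -> ) ) | F F F | * * | F | * T; F -> * * F' | ) * F' | ) F'; T -> * ) T' | E F T' | ) ) T T' | F F T'; F' -> T F' | ε; T' -> * ) T' | ε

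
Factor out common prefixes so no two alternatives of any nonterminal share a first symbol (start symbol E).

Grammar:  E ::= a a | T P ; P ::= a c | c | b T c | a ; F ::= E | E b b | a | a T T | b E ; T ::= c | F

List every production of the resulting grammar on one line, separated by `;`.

E ::= a a | T P; P ::= c | b T c | a P'; F ::= b E | E F' | a F''; T ::= c | F; P' ::= c | ε; F' ::= ε | b b; F'' ::= ε | T T

P has alternatives sharing prefix 'a': factor to P → a P' with P' → c | ε.
F has alternatives sharing prefix 'E': factor to F → E F' with F' → ε | b b.
F has alternatives sharing prefix 'a': factor to F → a F'' with F'' → ε | T T.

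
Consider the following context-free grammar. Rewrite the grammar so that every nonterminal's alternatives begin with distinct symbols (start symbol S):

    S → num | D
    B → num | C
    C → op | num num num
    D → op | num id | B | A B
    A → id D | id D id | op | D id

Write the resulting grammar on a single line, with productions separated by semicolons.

S → num | D; B → num | C; C → op | num num num; D → op | num id | B | A B; A → op | D id | id D A'; A' → eps | id

A has alternatives sharing prefix 'id D': factor to A → id D A' with A' → ε | id.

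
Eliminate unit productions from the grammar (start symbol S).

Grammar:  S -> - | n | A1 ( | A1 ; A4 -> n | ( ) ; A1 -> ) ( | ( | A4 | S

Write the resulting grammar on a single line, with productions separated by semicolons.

S -> n | ( ) | ) ( | ( | - | A1 (; A4 -> n | ( ); A1 -> n | ( ) | ) ( | ( | - | A1 (

Unit pairs: A1 ⇒* {A4, S}; S ⇒* {A1, A4}.
For each unit pair (A, B), copy every non-unit production of B to A, then drop all unit productions.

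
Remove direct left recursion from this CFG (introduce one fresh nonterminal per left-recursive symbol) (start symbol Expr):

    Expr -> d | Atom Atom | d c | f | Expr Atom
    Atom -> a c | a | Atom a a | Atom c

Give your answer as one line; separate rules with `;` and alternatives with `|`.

Expr -> d Expr1 | Atom Atom Expr1 | d c Expr1 | f Expr1; Atom -> a c Atom1 | a Atom1; Expr1 -> Atom Expr1 | ε; Atom1 -> a a Atom1 | c Atom1 | ε

Left recursion appears on Expr, Atom.
For Expr: α = {Atom}, β = {d, Atom Atom, d c, f}. Rewrite as Expr → β Expr1 and Expr1 → α Expr1 | ε.
For Atom: α = {a a, c}, β = {a c, a}. Rewrite as Atom → β Atom1 and Atom1 → α Atom1 | ε.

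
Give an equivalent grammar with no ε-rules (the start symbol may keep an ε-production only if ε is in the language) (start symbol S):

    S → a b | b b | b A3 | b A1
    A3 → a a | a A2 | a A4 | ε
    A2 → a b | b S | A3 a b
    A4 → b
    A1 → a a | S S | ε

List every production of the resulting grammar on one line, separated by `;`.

The nullable symbols are {A1, A3}.
ε ∉ L(G), so no ε-production is kept.
For each production, add variants omitting each subset of nullable occurrences: S → b A3 gives b A3 | b.

S → a b | b b | b A3 | b | b A1; A3 → a a | a A2 | a A4; A2 → a b | b S | A3 a b; A4 → b; A1 → a a | S S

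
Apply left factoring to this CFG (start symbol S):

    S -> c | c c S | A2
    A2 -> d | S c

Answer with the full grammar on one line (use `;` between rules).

S has alternatives sharing prefix 'c': factor to S → c S' with S' → ε | c S.

S -> A2 | c S'; A2 -> d | S c; S' -> ε | c S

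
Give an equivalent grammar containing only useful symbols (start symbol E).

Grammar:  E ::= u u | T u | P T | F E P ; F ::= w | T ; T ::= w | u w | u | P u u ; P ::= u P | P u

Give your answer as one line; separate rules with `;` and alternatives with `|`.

E ::= u u | T u; T ::= w | u w | u

Generating nonterminals: {E, F, T}.
Reachable from E after that: {E, T}.
Removed useless symbols: {F, P} and every production mentioning them.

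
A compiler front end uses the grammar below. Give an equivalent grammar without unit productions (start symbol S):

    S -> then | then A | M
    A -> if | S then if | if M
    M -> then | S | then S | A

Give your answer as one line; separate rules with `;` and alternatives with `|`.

Unit pairs: M ⇒* {A, S}; S ⇒* {A, M}.
For every A with A ⇒* B via unit rules, add B's non-unit alternatives to A; then delete every rule of the form X → Y.

S -> if | S then if | if M | then | then A | then S; A -> if | S then if | if M; M -> if | S then if | if M | then | then A | then S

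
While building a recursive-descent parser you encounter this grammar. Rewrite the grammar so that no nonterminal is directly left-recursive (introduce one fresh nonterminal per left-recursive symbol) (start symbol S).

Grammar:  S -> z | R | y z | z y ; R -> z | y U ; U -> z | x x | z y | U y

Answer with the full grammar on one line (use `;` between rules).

S -> z | R | y z | z y; R -> z | y U; U -> z U' | x x U' | z y U'; U' -> y U' | ε

Directly left-recursive nonterminal: U.
For U: α = {y}, β = {z, x x, z y}. Rewrite as U → β U' and U' → α U' | ε.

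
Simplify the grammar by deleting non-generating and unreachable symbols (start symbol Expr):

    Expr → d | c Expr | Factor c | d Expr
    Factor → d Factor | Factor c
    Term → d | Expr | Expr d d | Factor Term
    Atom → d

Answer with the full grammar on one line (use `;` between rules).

Generating nonterminals: {Atom, Expr, Term}.
Reachable from Expr after that: {Expr}.
Removed useless symbols: {Atom, Factor, Term} and every production mentioning them.

Expr → d | c Expr | d Expr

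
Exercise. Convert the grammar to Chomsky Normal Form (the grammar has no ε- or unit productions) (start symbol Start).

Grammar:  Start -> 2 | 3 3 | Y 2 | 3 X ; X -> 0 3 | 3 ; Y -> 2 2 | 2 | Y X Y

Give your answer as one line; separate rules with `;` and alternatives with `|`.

Start -> 2 | X1 X1 | Y X2 | X1 X; X -> X3 X1 | 3; Y -> X2 X2 | 2 | Y Y1; X1 -> 3; X2 -> 2; X3 -> 0; Y1 -> X Y

Introduce a nonterminal for each terminal appearing in a rule of length ≥ 2: X1 → 3, X2 → 2, X3 → 0.
Binarize each right-hand side of length ≥ 3 by chaining fresh nonterminals (Y1, Y2, …): affected rules were Y → Y X Y.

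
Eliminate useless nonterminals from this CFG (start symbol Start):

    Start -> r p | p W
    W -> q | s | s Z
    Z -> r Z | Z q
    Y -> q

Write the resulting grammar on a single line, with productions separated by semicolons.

Generating nonterminals: {Start, W, Y}.
Reachable from Start after that: {Start, W}.
Removed useless symbols: {Y, Z} and every production mentioning them.

Start -> r p | p W; W -> q | s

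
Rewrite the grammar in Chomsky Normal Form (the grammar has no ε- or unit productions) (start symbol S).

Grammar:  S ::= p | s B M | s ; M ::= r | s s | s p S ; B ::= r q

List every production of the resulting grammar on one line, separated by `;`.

S ::= p | X1 Y1 | s; M ::= r | X1 X1 | X1 Y2; B ::= X3 X4; X1 ::= s; X2 ::= p; X3 ::= r; X4 ::= q; Y1 ::= B M; Y2 ::= X2 S

Introduce a nonterminal for each terminal appearing in a rule of length ≥ 2: X1 → s, X2 → p, X3 → r, X4 → q.
Binarize each right-hand side of length ≥ 3 by chaining fresh nonterminals (Y1, Y2, …): affected rules were S → X1 B M; M → X1 X2 S.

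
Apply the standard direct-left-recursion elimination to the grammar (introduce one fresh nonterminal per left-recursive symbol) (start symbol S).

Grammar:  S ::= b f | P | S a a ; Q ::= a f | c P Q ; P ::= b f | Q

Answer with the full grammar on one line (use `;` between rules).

S ::= b f S' | P S'; Q ::= a f | c P Q; P ::= b f | Q; S' ::= a a S' | ε

Directly left-recursive nonterminal: S.
For S: α = {a a}, β = {b f, P}. Rewrite as S → β S' and S' → α S' | ε.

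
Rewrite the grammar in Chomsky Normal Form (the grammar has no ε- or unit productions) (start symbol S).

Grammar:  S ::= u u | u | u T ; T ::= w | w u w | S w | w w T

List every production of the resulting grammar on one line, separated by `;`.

Introduce a nonterminal for each terminal appearing in a rule of length ≥ 2: X1 → u, X2 → w.
Binarize each right-hand side of length ≥ 3 by chaining fresh nonterminals (Y1, Y2, …): affected rules were T → X2 X1 X2; T → X2 X2 T.

S ::= X1 X1 | u | X1 T; T ::= w | X2 Y1 | S X2 | X2 Y2; X1 ::= u; X2 ::= w; Y1 ::= X1 X2; Y2 ::= X2 T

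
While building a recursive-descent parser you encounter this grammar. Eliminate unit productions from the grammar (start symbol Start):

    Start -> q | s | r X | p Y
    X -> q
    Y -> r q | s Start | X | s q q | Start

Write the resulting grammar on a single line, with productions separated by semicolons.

Start -> q | s | r X | p Y; X -> q; Y -> q | s | r X | p Y | r q | s Start | s q q

Unit pairs: Y ⇒* {Start, X}.
For each unit pair (A, B), copy every non-unit production of B to A, then drop all unit productions.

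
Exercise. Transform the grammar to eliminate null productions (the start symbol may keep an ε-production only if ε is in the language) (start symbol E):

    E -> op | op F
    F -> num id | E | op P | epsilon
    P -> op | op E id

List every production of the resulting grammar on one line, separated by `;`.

The nullable symbols are {F}.
ε ∉ L(G), so no ε-production is kept.

E -> op | op F; F -> num id | E | op P; P -> op | op E id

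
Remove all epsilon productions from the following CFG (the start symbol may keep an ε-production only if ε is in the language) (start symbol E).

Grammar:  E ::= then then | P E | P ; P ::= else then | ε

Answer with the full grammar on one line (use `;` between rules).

E ::= then then | P E | P | ε; P ::= else then

Nullable set = {E, P}.
ε ∈ L(G) since E is nullable, so keep E → ε.
Expand every rule over subsets of its nullable positions: E → P E gives P E | P.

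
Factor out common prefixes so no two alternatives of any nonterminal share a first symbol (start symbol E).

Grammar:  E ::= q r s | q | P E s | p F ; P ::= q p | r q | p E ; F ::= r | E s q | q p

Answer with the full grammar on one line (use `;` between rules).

E has alternatives sharing prefix 'q': factor to E → q E' with E' → r s | ε.

E ::= P E s | p F | q E'; P ::= q p | r q | p E; F ::= r | E s q | q p; E' ::= r s | ε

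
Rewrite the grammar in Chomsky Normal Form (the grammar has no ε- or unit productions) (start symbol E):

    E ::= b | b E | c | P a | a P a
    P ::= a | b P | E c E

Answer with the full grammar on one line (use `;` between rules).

Introduce a nonterminal for each terminal appearing in a rule of length ≥ 2: X1 → b, X2 → a, X3 → c.
Binarize each right-hand side of length ≥ 3 by chaining fresh nonterminals (Y1, Y2, …): affected rules were E → X2 P X2; P → E X3 E.

E ::= b | X1 E | c | P X2 | X2 Y1; P ::= a | X1 P | E Y2; X1 ::= b; X2 ::= a; X3 ::= c; Y1 ::= P X2; Y2 ::= X3 E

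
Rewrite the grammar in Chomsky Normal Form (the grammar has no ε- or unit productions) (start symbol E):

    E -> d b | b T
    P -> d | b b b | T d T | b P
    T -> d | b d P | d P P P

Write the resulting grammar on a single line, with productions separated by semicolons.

E -> X1 X2 | X2 T; P -> d | X2 Y1 | T Y2 | X2 P; T -> d | X2 Y3 | X1 Y4; X1 -> d; X2 -> b; Y1 -> X2 X2; Y2 -> X1 T; Y3 -> X1 P; Y4 -> P Y5; Y5 -> P P

Introduce a nonterminal for each terminal appearing in a rule of length ≥ 2: X1 → d, X2 → b.
Binarize each right-hand side of length ≥ 3 by chaining fresh nonterminals (Y1, Y2, …): affected rules were P → X2 X2 X2; P → T X1 T; T → X2 X1 P; T → X1 P P P.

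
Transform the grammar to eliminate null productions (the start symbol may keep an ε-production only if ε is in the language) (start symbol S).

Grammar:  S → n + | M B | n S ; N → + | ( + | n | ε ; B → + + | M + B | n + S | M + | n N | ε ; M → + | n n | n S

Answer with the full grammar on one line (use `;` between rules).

S → n + | M B | M | n S; N → + | ( + | n; B → + + | M + B | M + | n + S | n N | n; M → + | n n | n S

The nullable symbols are {B, N}.
ε ∉ L(G), so no ε-production is kept.
Expand every rule over subsets of its nullable positions: S → M B gives M B | M. B → M + B gives M + B | M +. B → n N gives n N | n.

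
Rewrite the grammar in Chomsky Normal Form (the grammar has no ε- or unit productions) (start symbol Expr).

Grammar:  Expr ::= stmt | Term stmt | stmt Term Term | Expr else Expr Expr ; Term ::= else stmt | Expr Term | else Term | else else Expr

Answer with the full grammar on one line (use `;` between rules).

Expr ::= stmt | Term X1 | X1 Y1 | Expr Y2; Term ::= X2 X1 | Expr Term | X2 Term | X2 Y4; X1 ::= stmt; X2 ::= else; Y1 ::= Term Term; Y2 ::= X2 Y3; Y3 ::= Expr Expr; Y4 ::= X2 Expr

Introduce a nonterminal for each terminal appearing in a rule of length ≥ 2: X1 → stmt, X2 → else.
Binarize each right-hand side of length ≥ 3 by chaining fresh nonterminals (Y1, Y2, …): affected rules were Expr → X1 Term Term; Expr → Expr X2 Expr Expr; Term → X2 X2 Expr.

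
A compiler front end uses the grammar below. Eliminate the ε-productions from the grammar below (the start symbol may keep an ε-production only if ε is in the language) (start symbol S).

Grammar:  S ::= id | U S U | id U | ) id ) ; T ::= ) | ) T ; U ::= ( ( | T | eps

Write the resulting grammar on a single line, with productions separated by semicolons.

S ::= id | U S U | U S | S U | id U | ) id ); T ::= ) | ) T; U ::= ( ( | T

Nullable set = {U}.
ε ∉ L(G), so no ε-production is kept.
For each production, add variants omitting each subset of nullable occurrences: S → U S U gives U S U | U S | S U.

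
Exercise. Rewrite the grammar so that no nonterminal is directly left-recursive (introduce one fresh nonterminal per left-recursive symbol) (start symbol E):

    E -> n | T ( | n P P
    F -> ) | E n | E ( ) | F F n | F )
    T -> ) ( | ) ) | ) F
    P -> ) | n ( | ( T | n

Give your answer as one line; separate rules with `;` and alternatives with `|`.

Directly left-recursive nonterminal: F.
For F: α = {F n, )}, β = {), E n, E ( )}. Rewrite as F → β F' and F' → α F' | ε.

E -> n | T ( | n P P; F -> ) F' | E n F' | E ( ) F'; T -> ) ( | ) ) | ) F; P -> ) | n ( | ( T | n; F' -> F n F' | ) F' | ε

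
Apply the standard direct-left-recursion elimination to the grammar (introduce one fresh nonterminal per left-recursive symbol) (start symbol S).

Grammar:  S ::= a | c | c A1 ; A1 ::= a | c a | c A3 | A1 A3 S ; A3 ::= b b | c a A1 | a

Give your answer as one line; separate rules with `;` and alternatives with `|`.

A1 is directly left-recursive.
For A1: α = {A3 S}, β = {a, c a, c A3}. Rewrite as A1 → β A1' and A1' → α A1' | ε.

S ::= a | c | c A1; A1 ::= a A1' | c a A1' | c A3 A1'; A3 ::= b b | c a A1 | a; A1' ::= A3 S A1' | ε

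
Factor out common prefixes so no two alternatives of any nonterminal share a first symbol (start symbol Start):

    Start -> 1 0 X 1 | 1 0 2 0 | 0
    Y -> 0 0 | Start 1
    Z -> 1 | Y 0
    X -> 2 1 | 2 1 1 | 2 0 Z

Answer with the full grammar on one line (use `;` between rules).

Start -> 0 | 1 0 Start1; Y -> 0 0 | Start 1; Z -> 1 | Y 0; X -> 2 X1; Start1 -> X 1 | 2 0; X1 -> 0 Z | 1 X11; X11 -> ε | 1

Start has alternatives sharing prefix '1 0': factor to Start → 1 0 Start1 with Start1 → X 1 | 2 0.
X has alternatives sharing prefix '2': factor to X → 2 X1 with X1 → 1 | 1 1 | 0 Z.
X1 has alternatives sharing prefix '1': factor to X1 → 1 X11 with X11 → ε | 1.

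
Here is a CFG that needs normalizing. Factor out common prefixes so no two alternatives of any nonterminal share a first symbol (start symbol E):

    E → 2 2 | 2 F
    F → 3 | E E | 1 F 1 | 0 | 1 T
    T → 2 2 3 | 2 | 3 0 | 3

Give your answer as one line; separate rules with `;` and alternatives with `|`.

E has alternatives sharing prefix '2': factor to E → 2 E' with E' → 2 | F.
F has alternatives sharing prefix '1': factor to F → 1 F' with F' → F 1 | T.
T has alternatives sharing prefix '2': factor to T → 2 T' with T' → 2 3 | ε.
T has alternatives sharing prefix '3': factor to T → 3 T'' with T'' → 0 | ε.

E → 2 E'; F → 3 | E E | 0 | 1 F'; T → 2 T' | 3 T''; E' → 2 | F; F' → F 1 | T; T' → 2 3 | ε; T'' → 0 | ε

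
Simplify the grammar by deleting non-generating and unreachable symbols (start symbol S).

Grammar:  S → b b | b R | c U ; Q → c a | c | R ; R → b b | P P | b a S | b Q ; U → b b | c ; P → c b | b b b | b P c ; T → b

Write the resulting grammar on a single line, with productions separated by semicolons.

S → b b | b R | c U; Q → c a | c | R; R → b b | P P | b a S | b Q; U → b b | c; P → c b | b b b | b P c

Generating nonterminals: {P, Q, R, S, T, U}.
Reachable from S after that: {P, Q, R, S, U}.
Removed useless symbols: {T} and every production mentioning them.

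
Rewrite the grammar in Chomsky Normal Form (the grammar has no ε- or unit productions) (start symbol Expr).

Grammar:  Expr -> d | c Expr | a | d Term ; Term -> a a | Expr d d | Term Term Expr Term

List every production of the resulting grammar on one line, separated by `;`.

Introduce a nonterminal for each terminal appearing in a rule of length ≥ 2: X1 → c, X2 → d, X3 → a.
Binarize each right-hand side of length ≥ 3 by chaining fresh nonterminals (Y1, Y2, …): affected rules were Term → Expr X2 X2; Term → Term Term Expr Term.

Expr -> d | X1 Expr | a | X2 Term; Term -> X3 X3 | Expr Y1 | Term Y2; X1 -> c; X2 -> d; X3 -> a; Y1 -> X2 X2; Y2 -> Term Y3; Y3 -> Expr Term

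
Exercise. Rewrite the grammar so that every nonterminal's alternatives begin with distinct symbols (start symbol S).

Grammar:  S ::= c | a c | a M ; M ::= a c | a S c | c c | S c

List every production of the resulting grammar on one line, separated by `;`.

S ::= c | a S'; M ::= c c | S c | a M'; S' ::= c | M; M' ::= c | S c

S has alternatives sharing prefix 'a': factor to S → a S' with S' → c | M.
M has alternatives sharing prefix 'a': factor to M → a M' with M' → c | S c.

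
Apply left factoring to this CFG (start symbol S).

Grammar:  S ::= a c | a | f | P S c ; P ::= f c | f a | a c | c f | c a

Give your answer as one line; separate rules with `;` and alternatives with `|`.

S has alternatives sharing prefix 'a': factor to S → a S' with S' → c | ε.
P has alternatives sharing prefix 'f': factor to P → f P' with P' → c | a.
P has alternatives sharing prefix 'c': factor to P → c P'' with P'' → f | a.

S ::= f | P S c | a S'; P ::= a c | f P' | c P''; S' ::= c | ε; P' ::= c | a; P'' ::= f | a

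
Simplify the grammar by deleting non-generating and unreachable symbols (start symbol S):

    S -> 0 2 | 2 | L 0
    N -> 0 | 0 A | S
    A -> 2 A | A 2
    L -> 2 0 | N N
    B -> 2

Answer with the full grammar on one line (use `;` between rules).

S -> 0 2 | 2 | L 0; N -> 0 | S; L -> 2 0 | N N

Generating nonterminals: {B, L, N, S}.
Reachable from S after that: {L, N, S}.
Removed useless symbols: {A, B} and every production mentioning them.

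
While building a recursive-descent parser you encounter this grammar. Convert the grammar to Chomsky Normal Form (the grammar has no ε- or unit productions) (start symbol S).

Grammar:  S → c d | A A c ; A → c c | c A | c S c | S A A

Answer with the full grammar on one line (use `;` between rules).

Introduce a nonterminal for each terminal appearing in a rule of length ≥ 2: X1 → c, X2 → d.
Binarize each right-hand side of length ≥ 3 by chaining fresh nonterminals (Y1, Y2, …): affected rules were S → A A X1; A → X1 S X1; A → S A A.

S → X1 X2 | A Y1; A → X1 X1 | X1 A | X1 Y2 | S Y3; X1 → c; X2 → d; Y1 → A X1; Y2 → S X1; Y3 → A A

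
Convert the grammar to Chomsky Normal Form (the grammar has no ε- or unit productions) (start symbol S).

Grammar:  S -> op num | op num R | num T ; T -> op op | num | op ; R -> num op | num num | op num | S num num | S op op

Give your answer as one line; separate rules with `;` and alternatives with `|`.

S -> X1 X2 | X1 Y1 | X2 T; T -> X1 X1 | num | op; R -> X2 X1 | X2 X2 | X1 X2 | S Y2 | S Y3; X1 -> op; X2 -> num; Y1 -> X2 R; Y2 -> X2 X2; Y3 -> X1 X1

Introduce a nonterminal for each terminal appearing in a rule of length ≥ 2: X1 → op, X2 → num.
Binarize each right-hand side of length ≥ 3 by chaining fresh nonterminals (Y1, Y2, …): affected rules were S → X1 X2 R; R → S X2 X2; R → S X1 X1.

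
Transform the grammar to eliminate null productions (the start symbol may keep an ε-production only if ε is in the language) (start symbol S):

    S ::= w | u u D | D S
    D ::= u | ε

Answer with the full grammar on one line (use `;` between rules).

Nullable nonterminals: {D}.
ε ∉ L(G), so no ε-production is kept.
Expand every rule over subsets of its nullable positions: S → u u D gives u u D | u u.

S ::= w | u u D | u u | D S; D ::= u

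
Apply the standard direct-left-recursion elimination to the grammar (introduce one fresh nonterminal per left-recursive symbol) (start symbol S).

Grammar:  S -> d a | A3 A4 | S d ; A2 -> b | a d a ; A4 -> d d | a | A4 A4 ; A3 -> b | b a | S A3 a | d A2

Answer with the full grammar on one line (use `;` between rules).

S -> d a S' | A3 A4 S'; A2 -> b | a d a; A4 -> d d A4' | a A4'; A3 -> b | b a | S A3 a | d A2; S' -> d S' | epsilon; A4' -> A4 A4' | epsilon

Directly left-recursive nonterminals: S, A4.
For S: α = {d}, β = {d a, A3 A4}. Rewrite as S → β S' and S' → α S' | ε.
For A4: α = {A4}, β = {d d, a}. Rewrite as A4 → β A4' and A4' → α A4' | ε.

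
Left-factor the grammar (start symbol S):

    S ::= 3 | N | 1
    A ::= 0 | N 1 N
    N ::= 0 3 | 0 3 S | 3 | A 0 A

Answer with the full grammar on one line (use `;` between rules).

S ::= 3 | N | 1; A ::= 0 | N 1 N; N ::= 3 | A 0 A | 0 3 N'; N' ::= eps | S

N has alternatives sharing prefix '0 3': factor to N → 0 3 N' with N' → ε | S.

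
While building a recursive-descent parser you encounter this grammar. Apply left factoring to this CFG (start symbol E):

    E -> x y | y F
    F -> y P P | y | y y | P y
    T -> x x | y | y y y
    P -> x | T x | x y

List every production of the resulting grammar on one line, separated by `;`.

E -> x y | y F; F -> P y | y F'; T -> x x | y T'; P -> T x | x P'; F' -> P P | eps | y; T' -> eps | y y; P' -> eps | y

F has alternatives sharing prefix 'y': factor to F → y F' with F' → P P | ε | y.
T has alternatives sharing prefix 'y': factor to T → y T' with T' → ε | y y.
P has alternatives sharing prefix 'x': factor to P → x P' with P' → ε | y.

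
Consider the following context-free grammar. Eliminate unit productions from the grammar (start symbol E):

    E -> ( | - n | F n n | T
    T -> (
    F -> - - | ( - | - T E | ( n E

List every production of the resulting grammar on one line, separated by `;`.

E -> ( | - n | F n n; T -> (; F -> - - | ( - | - T E | ( n E

Unit pairs: E ⇒* {T}.
For every A with A ⇒* B via unit rules, add B's non-unit alternatives to A; then delete every rule of the form X → Y.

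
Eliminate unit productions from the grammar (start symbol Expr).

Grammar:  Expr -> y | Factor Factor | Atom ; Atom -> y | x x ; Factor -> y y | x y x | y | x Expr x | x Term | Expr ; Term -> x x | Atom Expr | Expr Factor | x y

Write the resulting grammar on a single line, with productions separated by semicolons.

Unit pairs: Expr ⇒* {Atom}; Factor ⇒* {Atom, Expr}.
For each unit pair (A, B), copy every non-unit production of B to A, then drop all unit productions.

Expr -> y | x x | Factor Factor; Atom -> y | x x; Factor -> y | x x | y y | x y x | x Expr x | x Term | Factor Factor; Term -> x x | Atom Expr | Expr Factor | x y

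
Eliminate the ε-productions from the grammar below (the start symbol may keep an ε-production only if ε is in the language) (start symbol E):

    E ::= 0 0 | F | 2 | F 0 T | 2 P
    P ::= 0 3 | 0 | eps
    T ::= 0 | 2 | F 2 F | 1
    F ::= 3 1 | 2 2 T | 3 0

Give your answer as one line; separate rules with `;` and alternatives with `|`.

Nullable nonterminals: {P}.
ε ∉ L(G), so no ε-production is kept.

E ::= 0 0 | F | 2 | F 0 T | 2 P; P ::= 0 3 | 0; T ::= 0 | 2 | F 2 F | 1; F ::= 3 1 | 2 2 T | 3 0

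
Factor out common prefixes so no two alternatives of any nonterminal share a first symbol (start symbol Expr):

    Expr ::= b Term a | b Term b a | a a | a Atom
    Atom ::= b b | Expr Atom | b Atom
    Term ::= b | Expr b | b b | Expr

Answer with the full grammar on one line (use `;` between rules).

Expr ::= b Term Expr1 | a Expr2; Atom ::= Expr Atom | b Atom1; Term ::= b Term1 | Expr Term2; Expr1 ::= a | b a; Expr2 ::= a | Atom; Atom1 ::= b | Atom; Term1 ::= ε | b; Term2 ::= b | ε

Expr has alternatives sharing prefix 'b Term': factor to Expr → b Term Expr1 with Expr1 → a | b a.
Expr has alternatives sharing prefix 'a': factor to Expr → a Expr2 with Expr2 → a | Atom.
Atom has alternatives sharing prefix 'b': factor to Atom → b Atom1 with Atom1 → b | Atom.
Term has alternatives sharing prefix 'b': factor to Term → b Term1 with Term1 → ε | b.
Term has alternatives sharing prefix 'Expr': factor to Term → Expr Term2 with Term2 → b | ε.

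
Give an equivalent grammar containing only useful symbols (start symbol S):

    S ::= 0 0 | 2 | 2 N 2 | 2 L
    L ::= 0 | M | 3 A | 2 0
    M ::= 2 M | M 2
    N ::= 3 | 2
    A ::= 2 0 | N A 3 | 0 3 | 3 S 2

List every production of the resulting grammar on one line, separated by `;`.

Generating nonterminals: {A, L, N, S}.
Reachable from S after that: {A, L, N, S}.
Removed useless symbols: {M} and every production mentioning them.

S ::= 0 0 | 2 | 2 N 2 | 2 L; L ::= 0 | 3 A | 2 0; N ::= 3 | 2; A ::= 2 0 | N A 3 | 0 3 | 3 S 2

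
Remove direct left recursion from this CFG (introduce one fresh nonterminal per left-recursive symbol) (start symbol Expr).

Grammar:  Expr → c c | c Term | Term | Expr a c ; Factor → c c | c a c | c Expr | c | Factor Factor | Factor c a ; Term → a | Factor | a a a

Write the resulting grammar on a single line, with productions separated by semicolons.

Expr → c c Expr1 | c Term Expr1 | Term Expr1; Factor → c c Factor1 | c a c Factor1 | c Expr Factor1 | c Factor1; Term → a | Factor | a a a; Expr1 → a c Expr1 | ε; Factor1 → Factor Factor1 | c a Factor1 | ε

Expr, Factor are directly left-recursive.
For Expr: α = {a c}, β = {c c, c Term, Term}. Rewrite as Expr → β Expr1 and Expr1 → α Expr1 | ε.
For Factor: α = {Factor, c a}, β = {c c, c a c, c Expr, c}. Rewrite as Factor → β Factor1 and Factor1 → α Factor1 | ε.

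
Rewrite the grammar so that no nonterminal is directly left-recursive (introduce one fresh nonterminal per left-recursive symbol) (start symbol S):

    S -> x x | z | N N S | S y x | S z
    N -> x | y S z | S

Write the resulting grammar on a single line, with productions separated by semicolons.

S -> x x S' | z S' | N N S S'; N -> x | y S z | S; S' -> y x S' | z S' | ε

S is directly left-recursive.
For S: α = {y x, z}, β = {x x, z, N N S}. Rewrite as S → β S' and S' → α S' | ε.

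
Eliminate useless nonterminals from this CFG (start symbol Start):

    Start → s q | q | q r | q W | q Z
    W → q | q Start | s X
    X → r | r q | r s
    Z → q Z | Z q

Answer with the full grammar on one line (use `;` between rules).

Start → s q | q | q r | q W; W → q | q Start | s X; X → r | r q | r s

Generating nonterminals: {Start, W, X}.
Reachable from Start after that: {Start, W, X}.
Removed useless symbols: {Z} and every production mentioning them.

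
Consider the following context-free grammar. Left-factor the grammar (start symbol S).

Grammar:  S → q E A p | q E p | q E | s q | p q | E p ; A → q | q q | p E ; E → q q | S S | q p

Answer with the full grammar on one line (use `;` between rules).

S → s q | p q | E p | q E S'; A → p E | q A'; E → S S | q E'; S' → A p | p | ε; A' → ε | q; E' → q | p

S has alternatives sharing prefix 'q E': factor to S → q E S' with S' → A p | p | ε.
A has alternatives sharing prefix 'q': factor to A → q A' with A' → ε | q.
E has alternatives sharing prefix 'q': factor to E → q E' with E' → q | p.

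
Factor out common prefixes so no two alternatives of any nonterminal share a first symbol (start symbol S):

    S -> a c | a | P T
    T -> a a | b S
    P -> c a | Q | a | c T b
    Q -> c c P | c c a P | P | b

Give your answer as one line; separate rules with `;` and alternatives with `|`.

S has alternatives sharing prefix 'a': factor to S → a S' with S' → c | ε.
P has alternatives sharing prefix 'c': factor to P → c P' with P' → a | T b.
Q has alternatives sharing prefix 'c c': factor to Q → c c Q' with Q' → P | a P.

S -> P T | a S'; T -> a a | b S; P -> Q | a | c P'; Q -> P | b | c c Q'; S' -> c | ε; P' -> a | T b; Q' -> P | a P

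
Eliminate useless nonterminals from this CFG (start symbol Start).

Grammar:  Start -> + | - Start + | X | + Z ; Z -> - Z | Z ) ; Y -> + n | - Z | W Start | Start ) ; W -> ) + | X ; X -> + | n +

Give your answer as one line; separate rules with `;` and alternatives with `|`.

Generating nonterminals: {Start, W, X, Y}.
Reachable from Start after that: {Start, X}.
Removed useless symbols: {W, Y, Z} and every production mentioning them.

Start -> + | - Start + | X; X -> + | n +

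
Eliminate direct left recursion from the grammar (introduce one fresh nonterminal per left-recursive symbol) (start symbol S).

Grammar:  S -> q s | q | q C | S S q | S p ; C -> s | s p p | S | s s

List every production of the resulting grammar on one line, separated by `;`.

Left recursion appears on S.
For S: α = {S q, p}, β = {q s, q, q C}. Rewrite as S → β S' and S' → α S' | ε.

S -> q s S' | q S' | q C S'; C -> s | s p p | S | s s; S' -> S q S' | p S' | ε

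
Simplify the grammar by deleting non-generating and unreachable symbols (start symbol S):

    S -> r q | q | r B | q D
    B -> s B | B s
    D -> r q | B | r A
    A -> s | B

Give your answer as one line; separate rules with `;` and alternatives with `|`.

Generating nonterminals: {A, D, S}.
Reachable from S after that: {A, D, S}.
Removed useless symbols: {B} and every production mentioning them.

S -> r q | q | q D; D -> r q | r A; A -> s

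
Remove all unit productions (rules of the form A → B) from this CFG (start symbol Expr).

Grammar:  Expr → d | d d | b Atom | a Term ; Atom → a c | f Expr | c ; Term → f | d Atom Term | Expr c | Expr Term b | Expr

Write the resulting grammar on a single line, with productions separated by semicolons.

Expr → d | d d | b Atom | a Term; Atom → a c | f Expr | c; Term → f | d Atom Term | Expr c | Expr Term b | d | d d | b Atom | a Term

Unit pairs: Term ⇒* {Expr}.
For each unit pair (A, B), copy every non-unit production of B to A, then drop all unit productions.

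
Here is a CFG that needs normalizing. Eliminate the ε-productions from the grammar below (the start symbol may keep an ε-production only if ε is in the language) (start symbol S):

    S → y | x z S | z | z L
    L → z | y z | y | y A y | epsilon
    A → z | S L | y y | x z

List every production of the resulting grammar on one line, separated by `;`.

Nullable set = {L}.
ε ∉ L(G), so no ε-production is kept.
For each production, add variants omitting each subset of nullable occurrences: A → S L gives S L | S.

S → y | x z S | z | z L; L → z | y z | y | y A y; A → z | S L | S | y y | x z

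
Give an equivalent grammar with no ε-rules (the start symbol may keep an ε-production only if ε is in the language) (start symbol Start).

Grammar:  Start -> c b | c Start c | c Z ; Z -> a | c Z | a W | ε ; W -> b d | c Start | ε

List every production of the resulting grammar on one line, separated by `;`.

The nullable symbols are {W, Z}.
ε ∉ L(G), so no ε-production is kept.
For each production, add variants omitting each subset of nullable occurrences: Start → c Z gives c Z | c. Z → c Z gives c Z | c.

Start -> c b | c Start c | c Z | c; Z -> a | c Z | c | a W; W -> b d | c Start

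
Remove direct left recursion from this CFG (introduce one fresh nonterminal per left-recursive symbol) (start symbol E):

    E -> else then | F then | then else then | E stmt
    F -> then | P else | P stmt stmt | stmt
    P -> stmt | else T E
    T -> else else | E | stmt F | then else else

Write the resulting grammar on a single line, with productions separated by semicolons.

E -> else then E' | F then E' | then else then E'; F -> then | P else | P stmt stmt | stmt; P -> stmt | else T E; T -> else else | E | stmt F | then else else; E' -> stmt E' | ε

Left recursion appears on E.
For E: α = {stmt}, β = {else then, F then, then else then}. Rewrite as E → β E' and E' → α E' | ε.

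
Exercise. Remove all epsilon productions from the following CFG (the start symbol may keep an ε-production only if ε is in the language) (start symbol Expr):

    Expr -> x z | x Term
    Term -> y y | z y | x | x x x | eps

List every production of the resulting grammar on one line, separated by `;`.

Expr -> x z | x Term | x; Term -> y y | z y | x | x x x

Nullable nonterminals: {Term}.
ε ∉ L(G), so no ε-production is kept.
Add the nullable-subset variants: Expr → x Term gives x Term | x.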